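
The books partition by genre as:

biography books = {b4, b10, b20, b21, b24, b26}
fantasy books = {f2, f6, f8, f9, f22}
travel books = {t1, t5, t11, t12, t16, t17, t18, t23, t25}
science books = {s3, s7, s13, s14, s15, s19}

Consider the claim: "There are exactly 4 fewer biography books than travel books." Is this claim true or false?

False

biography books: 6.
travel books: 9.
The claim requires 9 − 6 (= 3) to equal 4, which does not hold.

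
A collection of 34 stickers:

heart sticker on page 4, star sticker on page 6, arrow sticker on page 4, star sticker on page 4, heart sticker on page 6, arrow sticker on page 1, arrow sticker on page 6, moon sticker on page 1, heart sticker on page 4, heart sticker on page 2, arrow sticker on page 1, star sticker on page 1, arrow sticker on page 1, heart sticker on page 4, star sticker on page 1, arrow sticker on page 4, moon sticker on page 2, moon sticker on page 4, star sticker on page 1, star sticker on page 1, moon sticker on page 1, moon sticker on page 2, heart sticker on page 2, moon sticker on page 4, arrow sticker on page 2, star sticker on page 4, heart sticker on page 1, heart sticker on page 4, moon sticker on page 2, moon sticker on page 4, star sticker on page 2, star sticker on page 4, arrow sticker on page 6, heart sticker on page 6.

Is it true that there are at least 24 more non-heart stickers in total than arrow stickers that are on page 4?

False

There are 25 non-heart stickers.
There are 2 arrow stickers on page 4.
The claim requires 25 − 2 = 23 ≥ 24, which does not hold.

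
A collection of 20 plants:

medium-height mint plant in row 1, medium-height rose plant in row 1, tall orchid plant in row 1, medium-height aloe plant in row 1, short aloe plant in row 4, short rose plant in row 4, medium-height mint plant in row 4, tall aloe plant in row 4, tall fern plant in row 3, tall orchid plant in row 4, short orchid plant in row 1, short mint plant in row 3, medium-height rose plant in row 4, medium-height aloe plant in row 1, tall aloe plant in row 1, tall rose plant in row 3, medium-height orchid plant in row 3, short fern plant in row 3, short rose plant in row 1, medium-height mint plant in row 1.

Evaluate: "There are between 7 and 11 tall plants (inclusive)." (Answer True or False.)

|tall plants| = 6.
The claim requires 7 ≤ 6 ≤ 11, which does not hold.

False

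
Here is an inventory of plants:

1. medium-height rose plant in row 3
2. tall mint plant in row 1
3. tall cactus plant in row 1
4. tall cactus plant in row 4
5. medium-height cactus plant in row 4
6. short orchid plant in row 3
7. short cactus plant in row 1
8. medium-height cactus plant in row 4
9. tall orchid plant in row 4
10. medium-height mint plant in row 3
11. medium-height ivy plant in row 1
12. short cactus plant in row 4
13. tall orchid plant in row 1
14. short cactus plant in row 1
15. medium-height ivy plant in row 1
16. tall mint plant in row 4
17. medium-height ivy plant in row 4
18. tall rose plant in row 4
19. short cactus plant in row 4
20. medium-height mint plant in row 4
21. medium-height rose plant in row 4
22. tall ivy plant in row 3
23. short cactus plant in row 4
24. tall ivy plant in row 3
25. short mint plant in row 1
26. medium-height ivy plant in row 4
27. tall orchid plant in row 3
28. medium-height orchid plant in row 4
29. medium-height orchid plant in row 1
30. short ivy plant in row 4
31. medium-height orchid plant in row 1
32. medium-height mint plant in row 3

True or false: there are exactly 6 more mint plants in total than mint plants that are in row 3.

False

mint plants: 6.
mint plants in row 3: 2.
The claim requires 6 − 2 (= 4) to equal 6, which does not hold.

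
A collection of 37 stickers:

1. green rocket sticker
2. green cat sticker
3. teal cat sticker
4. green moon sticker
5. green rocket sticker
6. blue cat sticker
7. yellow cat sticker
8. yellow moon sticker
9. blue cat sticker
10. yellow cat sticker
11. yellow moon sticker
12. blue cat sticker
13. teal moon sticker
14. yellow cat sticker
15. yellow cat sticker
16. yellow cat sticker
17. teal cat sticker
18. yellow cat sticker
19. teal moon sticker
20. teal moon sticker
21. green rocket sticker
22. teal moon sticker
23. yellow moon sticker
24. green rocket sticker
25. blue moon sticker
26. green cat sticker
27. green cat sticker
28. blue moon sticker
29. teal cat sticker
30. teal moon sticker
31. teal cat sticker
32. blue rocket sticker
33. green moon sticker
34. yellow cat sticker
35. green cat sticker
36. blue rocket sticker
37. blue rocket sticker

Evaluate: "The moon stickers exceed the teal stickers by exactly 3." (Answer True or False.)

True

There are 12 moon stickers.
There are 9 teal stickers.
The claim requires 12 − 9 (= 3) to equal 3, which holds.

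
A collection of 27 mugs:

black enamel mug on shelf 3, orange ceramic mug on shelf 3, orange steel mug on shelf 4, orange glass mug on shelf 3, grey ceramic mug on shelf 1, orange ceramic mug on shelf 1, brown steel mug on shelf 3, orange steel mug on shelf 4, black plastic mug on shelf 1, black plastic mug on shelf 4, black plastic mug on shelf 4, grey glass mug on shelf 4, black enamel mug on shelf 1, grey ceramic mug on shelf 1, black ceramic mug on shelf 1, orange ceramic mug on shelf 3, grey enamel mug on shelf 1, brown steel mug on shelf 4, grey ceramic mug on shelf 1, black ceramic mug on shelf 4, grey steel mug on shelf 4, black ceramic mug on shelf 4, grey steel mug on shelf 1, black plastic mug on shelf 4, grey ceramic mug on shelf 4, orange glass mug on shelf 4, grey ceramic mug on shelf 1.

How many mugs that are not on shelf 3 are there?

Total mugs: 27; with the excluded value: 5; remaining 27 − 5 = 22.

22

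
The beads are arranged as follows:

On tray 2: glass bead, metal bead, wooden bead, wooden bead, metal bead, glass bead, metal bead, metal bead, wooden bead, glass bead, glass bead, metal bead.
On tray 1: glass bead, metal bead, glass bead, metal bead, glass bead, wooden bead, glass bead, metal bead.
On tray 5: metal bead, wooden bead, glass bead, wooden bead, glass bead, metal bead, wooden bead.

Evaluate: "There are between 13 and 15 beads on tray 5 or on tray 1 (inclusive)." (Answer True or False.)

|beads on tray 5 or on tray 1| = 15.
The claim requires 13 ≤ 15 ≤ 15, which holds.

True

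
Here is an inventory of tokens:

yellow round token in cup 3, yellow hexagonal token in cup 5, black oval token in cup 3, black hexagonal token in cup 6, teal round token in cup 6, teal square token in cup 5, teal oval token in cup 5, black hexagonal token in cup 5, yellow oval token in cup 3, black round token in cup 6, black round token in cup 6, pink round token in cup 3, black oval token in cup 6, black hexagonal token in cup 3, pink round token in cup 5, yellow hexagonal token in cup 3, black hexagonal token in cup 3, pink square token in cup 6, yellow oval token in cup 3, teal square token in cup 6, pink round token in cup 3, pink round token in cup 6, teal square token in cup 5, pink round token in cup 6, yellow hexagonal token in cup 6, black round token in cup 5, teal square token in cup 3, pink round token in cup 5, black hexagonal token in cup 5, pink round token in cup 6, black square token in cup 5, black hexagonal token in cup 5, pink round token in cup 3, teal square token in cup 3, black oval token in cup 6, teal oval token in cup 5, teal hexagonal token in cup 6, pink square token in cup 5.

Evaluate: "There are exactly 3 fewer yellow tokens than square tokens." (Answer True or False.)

|yellow tokens| = 6.
|square tokens| = 8.
The claim requires 8 − 6 (= 2) to equal 3, which does not hold.

False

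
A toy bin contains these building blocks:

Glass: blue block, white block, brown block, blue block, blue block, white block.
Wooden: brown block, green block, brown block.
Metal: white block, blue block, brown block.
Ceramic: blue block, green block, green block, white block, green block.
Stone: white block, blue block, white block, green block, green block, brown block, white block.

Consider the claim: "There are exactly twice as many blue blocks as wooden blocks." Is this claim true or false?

|blue blocks| = 6.
|wooden blocks| = 3.
The claim requires 6 = 2 × 3 = 6, which holds.

True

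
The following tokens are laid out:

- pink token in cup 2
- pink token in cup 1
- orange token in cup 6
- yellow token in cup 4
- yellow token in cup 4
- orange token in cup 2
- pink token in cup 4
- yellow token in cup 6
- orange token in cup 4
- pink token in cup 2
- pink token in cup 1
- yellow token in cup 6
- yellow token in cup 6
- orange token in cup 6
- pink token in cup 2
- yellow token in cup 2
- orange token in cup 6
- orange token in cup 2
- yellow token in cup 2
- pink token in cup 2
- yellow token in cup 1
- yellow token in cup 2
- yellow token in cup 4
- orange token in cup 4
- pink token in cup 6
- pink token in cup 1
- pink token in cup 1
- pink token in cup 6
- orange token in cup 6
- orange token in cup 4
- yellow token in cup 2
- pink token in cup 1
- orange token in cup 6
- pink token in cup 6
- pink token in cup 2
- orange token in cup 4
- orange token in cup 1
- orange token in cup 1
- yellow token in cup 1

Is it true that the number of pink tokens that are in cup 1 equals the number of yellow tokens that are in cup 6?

False

pink tokens in cup 1: 5.
yellow tokens in cup 6: 3.
The claim requires 5 = 3, which does not hold.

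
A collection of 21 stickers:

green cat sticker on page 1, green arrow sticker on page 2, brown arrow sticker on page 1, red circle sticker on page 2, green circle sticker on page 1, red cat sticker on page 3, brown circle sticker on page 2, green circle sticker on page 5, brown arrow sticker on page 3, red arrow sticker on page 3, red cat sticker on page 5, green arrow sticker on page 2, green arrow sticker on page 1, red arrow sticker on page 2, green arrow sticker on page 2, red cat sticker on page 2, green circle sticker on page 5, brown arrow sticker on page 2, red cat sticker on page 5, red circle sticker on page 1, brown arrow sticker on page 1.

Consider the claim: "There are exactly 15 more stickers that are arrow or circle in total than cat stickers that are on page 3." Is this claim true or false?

stickers that are arrow or circle: 16.
cat stickers on page 3: 1.
The claim requires 16 − 1 (= 15) to equal 15, which holds.

True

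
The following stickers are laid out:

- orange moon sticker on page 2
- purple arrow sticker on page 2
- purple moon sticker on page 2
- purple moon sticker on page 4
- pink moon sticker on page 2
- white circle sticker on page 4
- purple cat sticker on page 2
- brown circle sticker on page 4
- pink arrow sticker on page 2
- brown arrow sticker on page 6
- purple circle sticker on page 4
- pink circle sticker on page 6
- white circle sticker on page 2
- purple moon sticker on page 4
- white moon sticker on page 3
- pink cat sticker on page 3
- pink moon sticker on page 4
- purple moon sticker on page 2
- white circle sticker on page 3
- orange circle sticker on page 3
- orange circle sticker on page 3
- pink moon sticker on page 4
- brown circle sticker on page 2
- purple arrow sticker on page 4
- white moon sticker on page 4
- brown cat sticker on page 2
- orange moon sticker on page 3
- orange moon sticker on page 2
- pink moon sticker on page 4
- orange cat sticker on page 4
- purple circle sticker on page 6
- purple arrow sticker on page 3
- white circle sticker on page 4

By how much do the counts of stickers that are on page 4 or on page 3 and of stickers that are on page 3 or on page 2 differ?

1

stickers on page 4 or on page 3: 19. stickers on page 3 or on page 2: 18.
|19 − 18| = 19 − 18 = 1.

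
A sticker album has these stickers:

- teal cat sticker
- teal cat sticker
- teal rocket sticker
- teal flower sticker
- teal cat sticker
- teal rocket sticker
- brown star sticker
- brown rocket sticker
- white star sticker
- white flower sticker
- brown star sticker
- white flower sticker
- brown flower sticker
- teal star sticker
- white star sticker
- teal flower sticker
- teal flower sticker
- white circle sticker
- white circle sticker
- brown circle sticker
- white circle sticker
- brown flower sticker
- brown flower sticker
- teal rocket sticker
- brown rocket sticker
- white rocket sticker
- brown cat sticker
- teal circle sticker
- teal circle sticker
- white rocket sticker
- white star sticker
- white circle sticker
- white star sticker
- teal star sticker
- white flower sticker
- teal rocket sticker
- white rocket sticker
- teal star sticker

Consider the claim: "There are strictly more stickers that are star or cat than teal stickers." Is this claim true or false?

There are 13 stickers that are star or cat.
There are 15 teal stickers.
The claim requires 13 > 15, which does not hold.

False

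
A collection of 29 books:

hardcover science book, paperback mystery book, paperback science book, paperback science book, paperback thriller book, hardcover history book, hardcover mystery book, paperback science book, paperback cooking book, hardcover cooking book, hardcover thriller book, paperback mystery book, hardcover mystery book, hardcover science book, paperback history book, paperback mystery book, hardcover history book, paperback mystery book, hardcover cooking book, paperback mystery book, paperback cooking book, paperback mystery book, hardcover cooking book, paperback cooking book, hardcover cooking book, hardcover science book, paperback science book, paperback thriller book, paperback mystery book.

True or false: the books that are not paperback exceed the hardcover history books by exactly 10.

There are 12 books that are not paperback.
There are 2 hardcover history books.
The claim requires 12 − 2 (= 10) to equal 10, which holds.

True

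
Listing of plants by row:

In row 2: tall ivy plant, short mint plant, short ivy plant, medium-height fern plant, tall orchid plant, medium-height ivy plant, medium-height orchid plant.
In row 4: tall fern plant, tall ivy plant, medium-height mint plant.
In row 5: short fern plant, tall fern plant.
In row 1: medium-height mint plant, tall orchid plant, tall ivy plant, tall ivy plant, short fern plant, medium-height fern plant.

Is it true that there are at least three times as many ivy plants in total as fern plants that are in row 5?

True

ivy plants: 6.
fern plants in row 5: 2.
The claim requires 6 ≥ 3 × 2 = 6, which holds.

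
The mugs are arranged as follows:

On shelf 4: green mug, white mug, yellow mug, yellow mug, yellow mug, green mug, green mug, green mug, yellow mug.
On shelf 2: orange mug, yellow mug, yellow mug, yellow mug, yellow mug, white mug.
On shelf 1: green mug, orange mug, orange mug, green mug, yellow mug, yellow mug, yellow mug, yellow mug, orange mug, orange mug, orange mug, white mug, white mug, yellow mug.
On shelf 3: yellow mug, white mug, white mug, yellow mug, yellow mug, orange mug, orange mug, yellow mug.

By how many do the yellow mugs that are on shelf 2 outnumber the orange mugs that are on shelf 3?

2

yellow mugs on shelf 2: 4.
orange mugs on shelf 3: 2.
4 − 2 = 2.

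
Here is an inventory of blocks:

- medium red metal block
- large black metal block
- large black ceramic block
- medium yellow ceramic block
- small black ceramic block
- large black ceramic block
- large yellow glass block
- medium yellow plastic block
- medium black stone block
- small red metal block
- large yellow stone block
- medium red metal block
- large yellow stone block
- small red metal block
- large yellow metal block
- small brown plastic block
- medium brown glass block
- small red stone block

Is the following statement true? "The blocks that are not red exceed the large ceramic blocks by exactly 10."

False

There are 13 blocks that are not red.
There are 2 large ceramic blocks.
The claim requires 13 − 2 (= 11) to equal 10, which does not hold.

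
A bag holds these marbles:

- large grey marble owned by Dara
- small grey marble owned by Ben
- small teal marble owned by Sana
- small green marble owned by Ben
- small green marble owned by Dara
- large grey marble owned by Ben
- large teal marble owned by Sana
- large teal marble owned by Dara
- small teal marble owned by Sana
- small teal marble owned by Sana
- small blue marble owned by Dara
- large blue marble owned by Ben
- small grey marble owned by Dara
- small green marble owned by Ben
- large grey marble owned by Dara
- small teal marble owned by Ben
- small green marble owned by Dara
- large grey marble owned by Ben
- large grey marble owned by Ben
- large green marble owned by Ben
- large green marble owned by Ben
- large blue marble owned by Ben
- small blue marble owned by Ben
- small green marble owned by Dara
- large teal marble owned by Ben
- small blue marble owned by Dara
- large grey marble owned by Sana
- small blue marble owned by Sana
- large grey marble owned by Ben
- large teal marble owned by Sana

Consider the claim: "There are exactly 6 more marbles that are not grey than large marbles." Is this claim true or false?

|marbles that are not grey| = 21.
|large marbles| = 15.
The claim requires 21 − 15 (= 6) to equal 6, which holds.

True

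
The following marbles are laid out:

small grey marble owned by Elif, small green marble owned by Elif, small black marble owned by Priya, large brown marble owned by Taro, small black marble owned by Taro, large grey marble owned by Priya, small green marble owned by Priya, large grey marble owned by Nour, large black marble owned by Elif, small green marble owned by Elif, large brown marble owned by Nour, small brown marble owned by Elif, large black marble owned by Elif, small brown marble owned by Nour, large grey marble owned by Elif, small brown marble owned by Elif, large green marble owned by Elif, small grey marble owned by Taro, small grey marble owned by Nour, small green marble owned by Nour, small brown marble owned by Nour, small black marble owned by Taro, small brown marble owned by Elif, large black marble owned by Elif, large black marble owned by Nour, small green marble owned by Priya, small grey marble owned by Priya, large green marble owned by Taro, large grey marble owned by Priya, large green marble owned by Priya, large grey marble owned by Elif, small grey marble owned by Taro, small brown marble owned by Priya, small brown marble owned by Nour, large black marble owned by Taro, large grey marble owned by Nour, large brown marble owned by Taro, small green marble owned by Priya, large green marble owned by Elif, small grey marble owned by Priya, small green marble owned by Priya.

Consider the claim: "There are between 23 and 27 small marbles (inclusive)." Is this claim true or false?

There are 23 small marbles.
The claim requires 23 ≤ 23 ≤ 27, which holds.

True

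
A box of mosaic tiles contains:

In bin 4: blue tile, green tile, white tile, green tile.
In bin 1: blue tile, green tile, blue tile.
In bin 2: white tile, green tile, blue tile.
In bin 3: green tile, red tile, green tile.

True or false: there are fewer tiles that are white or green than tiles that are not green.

There are 8 tiles that are white or green.
There are 7 tiles that are not green.
The claim requires 8 < 7, which does not hold.

False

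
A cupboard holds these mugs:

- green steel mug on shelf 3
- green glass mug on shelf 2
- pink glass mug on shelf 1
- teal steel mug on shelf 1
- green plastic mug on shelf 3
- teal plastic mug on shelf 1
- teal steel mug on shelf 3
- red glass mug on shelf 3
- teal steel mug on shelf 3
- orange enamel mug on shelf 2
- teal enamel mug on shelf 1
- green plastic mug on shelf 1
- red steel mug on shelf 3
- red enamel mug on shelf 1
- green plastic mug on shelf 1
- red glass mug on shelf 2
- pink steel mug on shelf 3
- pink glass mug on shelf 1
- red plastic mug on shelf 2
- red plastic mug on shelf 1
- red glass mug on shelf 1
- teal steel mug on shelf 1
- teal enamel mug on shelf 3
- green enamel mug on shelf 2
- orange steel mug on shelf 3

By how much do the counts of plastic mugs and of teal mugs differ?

plastic mugs: 6. teal mugs: 7.
|6 − 7| = 7 − 6 = 1.

1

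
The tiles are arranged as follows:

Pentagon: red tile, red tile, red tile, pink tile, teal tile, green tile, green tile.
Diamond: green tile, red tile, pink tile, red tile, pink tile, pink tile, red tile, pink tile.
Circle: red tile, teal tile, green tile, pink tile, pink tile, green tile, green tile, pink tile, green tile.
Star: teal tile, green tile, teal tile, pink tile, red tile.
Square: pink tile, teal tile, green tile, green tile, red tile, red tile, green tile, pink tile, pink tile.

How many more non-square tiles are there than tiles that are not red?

1

non-square tiles: 29.
tiles that are not red: 28.
29 − 28 = 1.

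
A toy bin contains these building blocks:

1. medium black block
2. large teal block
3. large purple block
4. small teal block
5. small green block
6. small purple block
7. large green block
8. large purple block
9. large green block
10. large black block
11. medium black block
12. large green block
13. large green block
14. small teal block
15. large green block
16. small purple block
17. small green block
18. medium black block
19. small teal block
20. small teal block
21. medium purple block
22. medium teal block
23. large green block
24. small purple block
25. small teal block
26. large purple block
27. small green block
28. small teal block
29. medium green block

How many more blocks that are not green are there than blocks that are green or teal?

1

blocks that are not green: 19.
blocks that are green or teal: 18.
19 − 18 = 1.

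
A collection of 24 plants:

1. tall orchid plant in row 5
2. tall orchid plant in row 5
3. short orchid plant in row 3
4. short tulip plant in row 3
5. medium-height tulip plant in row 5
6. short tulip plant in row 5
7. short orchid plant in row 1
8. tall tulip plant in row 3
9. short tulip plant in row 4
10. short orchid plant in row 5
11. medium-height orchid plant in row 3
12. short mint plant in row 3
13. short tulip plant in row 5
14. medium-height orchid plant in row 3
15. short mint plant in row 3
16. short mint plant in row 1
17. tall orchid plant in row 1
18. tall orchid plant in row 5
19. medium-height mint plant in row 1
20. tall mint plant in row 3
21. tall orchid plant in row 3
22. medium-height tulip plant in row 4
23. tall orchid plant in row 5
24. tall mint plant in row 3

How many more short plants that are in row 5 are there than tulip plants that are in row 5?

short plants in row 5: 3.
tulip plants in row 5: 3.
3 − 3 = 0.

0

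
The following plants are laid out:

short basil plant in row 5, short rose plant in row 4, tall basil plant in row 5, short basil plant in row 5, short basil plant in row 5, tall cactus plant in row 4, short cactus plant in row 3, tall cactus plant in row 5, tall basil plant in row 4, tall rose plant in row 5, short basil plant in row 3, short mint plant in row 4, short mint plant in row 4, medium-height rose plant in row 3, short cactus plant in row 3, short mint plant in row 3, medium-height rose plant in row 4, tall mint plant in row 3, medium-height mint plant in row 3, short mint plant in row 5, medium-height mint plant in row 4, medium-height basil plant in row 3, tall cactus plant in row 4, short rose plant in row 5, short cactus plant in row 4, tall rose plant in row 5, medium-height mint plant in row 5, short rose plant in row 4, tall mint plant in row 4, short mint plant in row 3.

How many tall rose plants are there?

2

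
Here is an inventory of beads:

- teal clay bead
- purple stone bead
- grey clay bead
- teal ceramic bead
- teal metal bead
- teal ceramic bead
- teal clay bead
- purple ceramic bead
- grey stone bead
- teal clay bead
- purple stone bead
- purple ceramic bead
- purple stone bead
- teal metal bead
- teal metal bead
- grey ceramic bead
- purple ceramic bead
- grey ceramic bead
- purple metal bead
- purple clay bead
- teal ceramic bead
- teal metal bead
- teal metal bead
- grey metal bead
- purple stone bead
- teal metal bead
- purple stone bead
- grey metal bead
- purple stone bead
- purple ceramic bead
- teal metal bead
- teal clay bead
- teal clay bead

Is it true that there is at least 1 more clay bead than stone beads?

False

clay beads: 7.
stone beads: 7.
The claim requires 7 − 7 = 0 ≥ 1, which does not hold.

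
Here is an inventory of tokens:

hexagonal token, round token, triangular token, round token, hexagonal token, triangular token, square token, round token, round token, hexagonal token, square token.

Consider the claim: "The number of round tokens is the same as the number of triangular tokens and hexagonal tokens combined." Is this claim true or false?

False

There are 4 round tokens.
triangular tokens: 2; hexagonal tokens: 3; combined: 2 + 3 = 5.
The claim requires 4 = 5, which does not hold.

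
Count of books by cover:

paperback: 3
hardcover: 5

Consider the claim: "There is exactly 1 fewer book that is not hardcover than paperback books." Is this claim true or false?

False

|books that are not hardcover| = 3.
|paperback books| = 3.
The claim requires 3 − 3 (= 0) to equal 1, which does not hold.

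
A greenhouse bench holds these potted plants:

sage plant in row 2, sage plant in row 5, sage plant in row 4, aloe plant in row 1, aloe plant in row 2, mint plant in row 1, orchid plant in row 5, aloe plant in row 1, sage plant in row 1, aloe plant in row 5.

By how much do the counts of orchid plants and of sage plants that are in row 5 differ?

orchid plants: 1. sage plants in row 5: 1.
|1 − 1| = 1 − 1 = 0.

0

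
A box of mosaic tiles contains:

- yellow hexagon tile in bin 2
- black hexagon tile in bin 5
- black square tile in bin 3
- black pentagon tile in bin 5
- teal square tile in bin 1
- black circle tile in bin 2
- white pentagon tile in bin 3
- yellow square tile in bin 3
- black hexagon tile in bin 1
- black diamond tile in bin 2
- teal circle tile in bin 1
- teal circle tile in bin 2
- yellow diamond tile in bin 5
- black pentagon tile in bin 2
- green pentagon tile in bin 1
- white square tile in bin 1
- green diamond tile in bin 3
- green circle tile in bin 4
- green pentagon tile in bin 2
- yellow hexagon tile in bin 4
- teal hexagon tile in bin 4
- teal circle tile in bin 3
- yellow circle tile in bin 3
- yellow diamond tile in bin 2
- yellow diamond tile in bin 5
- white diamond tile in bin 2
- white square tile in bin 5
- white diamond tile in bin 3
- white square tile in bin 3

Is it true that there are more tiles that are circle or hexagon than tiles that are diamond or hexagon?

|tiles that are circle or hexagon| = 11.
|tiles that are diamond or hexagon| = 12.
The claim requires 11 > 12, which does not hold.

False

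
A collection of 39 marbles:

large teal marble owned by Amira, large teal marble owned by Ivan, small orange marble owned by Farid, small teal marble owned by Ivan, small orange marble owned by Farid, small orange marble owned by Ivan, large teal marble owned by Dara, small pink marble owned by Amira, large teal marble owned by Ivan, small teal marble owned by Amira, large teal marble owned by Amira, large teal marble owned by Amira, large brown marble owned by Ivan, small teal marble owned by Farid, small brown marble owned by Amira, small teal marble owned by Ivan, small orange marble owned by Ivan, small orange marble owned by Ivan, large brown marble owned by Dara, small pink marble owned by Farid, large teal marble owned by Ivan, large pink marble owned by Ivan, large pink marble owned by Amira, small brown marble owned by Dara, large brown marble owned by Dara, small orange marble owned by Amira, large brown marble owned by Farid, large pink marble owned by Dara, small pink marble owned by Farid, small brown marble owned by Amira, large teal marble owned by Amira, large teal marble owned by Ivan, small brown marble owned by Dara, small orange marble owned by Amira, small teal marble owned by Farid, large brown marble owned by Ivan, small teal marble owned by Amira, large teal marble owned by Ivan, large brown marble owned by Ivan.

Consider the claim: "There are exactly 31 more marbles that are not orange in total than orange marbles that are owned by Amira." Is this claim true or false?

False

|marbles that are not orange| = 32.
|orange marbles owned by Amira| = 2.
The claim requires 32 − 2 (= 30) to equal 31, which does not hold.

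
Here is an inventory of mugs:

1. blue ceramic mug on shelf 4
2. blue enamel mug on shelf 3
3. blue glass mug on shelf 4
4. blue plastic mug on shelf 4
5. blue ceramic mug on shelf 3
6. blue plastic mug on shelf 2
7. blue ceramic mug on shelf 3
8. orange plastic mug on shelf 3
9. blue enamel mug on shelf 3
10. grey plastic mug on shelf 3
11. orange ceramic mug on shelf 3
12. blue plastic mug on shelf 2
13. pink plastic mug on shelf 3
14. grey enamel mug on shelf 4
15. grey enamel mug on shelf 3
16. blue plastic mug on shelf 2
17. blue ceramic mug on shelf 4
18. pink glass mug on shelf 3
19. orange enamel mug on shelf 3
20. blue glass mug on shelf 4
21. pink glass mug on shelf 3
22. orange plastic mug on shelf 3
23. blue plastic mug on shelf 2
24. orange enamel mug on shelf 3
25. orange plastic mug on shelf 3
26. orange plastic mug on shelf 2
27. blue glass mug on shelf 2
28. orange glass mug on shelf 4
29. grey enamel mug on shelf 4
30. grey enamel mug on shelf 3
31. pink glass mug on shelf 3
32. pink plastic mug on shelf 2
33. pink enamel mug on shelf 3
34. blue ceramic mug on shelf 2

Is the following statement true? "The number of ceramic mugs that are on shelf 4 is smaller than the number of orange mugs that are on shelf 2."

|ceramic mugs on shelf 4| = 2.
|orange mugs on shelf 2| = 1.
The claim requires 2 < 1, which does not hold.

False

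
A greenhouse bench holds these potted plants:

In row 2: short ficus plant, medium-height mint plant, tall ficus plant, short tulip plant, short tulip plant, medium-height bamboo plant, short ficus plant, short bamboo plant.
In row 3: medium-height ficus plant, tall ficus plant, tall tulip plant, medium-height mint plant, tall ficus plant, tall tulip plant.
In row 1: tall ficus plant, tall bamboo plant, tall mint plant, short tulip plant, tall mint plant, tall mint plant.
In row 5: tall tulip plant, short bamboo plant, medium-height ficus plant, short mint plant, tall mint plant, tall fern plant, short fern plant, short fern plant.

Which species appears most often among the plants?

ficus

Counts by species: ficus 8, mint 7, tulip 6, bamboo 4, fern 3.
The maximum is 8, held uniquely by ficus.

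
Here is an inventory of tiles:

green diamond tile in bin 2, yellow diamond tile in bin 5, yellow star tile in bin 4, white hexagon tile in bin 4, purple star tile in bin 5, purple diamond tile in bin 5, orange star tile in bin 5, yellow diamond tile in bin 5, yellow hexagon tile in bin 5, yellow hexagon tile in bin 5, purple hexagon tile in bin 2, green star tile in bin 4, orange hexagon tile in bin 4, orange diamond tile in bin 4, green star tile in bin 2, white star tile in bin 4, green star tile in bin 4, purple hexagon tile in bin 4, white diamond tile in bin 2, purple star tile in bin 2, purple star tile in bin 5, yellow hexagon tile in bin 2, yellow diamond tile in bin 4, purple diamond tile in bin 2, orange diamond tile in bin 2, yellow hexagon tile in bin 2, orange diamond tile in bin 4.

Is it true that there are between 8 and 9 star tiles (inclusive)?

True

|star tiles| = 9.
The claim requires 8 ≤ 9 ≤ 9, which holds.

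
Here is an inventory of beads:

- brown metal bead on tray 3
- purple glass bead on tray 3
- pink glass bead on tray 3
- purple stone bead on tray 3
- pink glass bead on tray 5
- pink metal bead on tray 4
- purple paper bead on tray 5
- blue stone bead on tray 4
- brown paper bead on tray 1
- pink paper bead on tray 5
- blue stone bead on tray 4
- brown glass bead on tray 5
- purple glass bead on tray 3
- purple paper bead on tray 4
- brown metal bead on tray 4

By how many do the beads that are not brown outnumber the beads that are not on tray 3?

beads that are not brown: 11.
beads that are not on tray 3: 10.
11 − 10 = 1.

1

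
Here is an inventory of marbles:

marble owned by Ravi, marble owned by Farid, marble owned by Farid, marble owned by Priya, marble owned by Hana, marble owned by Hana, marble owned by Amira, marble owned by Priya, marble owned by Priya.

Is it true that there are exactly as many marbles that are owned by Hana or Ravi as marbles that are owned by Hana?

Count of marbles owned by Hana or Ravi: 3.
Count of marbles owned by Hana: 2.
The claim requires 3 = 2, which does not hold.

False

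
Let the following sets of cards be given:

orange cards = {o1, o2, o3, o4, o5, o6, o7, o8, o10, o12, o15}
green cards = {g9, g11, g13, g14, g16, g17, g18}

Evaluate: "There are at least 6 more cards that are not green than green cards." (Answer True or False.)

False

cards that are not green: 11.
green cards: 7.
The claim requires 11 − 7 = 4 ≥ 6, which does not hold.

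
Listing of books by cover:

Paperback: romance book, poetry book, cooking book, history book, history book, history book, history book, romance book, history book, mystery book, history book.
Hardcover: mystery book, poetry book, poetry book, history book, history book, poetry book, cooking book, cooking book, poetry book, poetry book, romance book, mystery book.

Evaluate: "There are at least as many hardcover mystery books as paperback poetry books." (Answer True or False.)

|hardcover mystery books| = 2.
|paperback poetry books| = 1.
The claim requires 2 ≥ 1, which holds.

True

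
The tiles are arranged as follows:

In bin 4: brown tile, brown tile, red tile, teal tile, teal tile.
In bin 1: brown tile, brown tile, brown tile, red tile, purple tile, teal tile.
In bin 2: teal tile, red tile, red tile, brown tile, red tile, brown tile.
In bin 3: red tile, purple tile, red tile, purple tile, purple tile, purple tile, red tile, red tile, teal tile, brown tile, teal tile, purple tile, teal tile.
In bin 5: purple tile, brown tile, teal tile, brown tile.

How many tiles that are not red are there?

25

Total tiles: 34; with the excluded value: 9; remaining 34 − 9 = 25.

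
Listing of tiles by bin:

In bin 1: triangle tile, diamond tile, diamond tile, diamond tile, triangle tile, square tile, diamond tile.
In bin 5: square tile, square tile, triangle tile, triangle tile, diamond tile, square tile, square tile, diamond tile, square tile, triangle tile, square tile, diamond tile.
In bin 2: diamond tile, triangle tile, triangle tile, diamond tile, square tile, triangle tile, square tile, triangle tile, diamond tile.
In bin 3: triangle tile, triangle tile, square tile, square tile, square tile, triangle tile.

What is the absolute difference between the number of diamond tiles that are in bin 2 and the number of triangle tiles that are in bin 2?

diamond tiles in bin 2: 3. triangle tiles in bin 2: 4.
|3 − 4| = 4 − 3 = 1.

1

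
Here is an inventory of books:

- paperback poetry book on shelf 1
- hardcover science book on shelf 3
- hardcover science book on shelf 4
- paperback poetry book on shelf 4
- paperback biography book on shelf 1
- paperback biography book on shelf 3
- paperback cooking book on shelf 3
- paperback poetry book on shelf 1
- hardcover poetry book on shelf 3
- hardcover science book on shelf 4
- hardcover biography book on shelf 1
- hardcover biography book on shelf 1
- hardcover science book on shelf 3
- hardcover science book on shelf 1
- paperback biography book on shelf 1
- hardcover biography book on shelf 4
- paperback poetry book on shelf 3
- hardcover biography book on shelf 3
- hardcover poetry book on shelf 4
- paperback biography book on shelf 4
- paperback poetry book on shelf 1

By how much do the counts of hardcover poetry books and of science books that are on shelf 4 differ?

hardcover poetry books: 2. science books on shelf 4: 2.
|2 − 2| = 2 − 2 = 0.

0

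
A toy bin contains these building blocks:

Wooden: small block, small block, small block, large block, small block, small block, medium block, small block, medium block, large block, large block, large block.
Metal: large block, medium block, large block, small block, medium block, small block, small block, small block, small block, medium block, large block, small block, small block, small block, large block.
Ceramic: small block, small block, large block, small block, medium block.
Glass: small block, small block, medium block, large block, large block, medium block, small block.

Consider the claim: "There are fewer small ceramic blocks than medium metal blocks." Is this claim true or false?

False

small ceramic blocks: 3.
medium metal blocks: 3.
The claim requires 3 < 3, which does not hold.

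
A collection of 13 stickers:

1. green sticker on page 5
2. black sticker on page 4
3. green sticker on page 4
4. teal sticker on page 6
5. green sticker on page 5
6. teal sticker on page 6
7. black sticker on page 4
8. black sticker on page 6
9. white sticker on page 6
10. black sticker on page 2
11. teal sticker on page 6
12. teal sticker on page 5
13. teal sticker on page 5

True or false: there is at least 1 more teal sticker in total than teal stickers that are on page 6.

True

|teal stickers| = 5.
|teal stickers on page 6| = 3.
The claim requires 5 − 3 = 2 ≥ 1, which holds.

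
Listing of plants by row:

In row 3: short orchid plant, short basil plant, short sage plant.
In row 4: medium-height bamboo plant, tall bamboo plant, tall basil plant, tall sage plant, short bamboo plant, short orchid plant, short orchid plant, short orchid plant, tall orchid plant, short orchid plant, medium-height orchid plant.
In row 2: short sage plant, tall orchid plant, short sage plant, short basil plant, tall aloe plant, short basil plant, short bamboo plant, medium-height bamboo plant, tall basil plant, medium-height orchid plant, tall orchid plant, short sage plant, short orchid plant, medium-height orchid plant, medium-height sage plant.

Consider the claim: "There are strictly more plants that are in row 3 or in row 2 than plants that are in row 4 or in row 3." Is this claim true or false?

True

plants in row 3 or in row 2: 18.
plants in row 4 or in row 3: 14.
The claim requires 18 > 14, which holds.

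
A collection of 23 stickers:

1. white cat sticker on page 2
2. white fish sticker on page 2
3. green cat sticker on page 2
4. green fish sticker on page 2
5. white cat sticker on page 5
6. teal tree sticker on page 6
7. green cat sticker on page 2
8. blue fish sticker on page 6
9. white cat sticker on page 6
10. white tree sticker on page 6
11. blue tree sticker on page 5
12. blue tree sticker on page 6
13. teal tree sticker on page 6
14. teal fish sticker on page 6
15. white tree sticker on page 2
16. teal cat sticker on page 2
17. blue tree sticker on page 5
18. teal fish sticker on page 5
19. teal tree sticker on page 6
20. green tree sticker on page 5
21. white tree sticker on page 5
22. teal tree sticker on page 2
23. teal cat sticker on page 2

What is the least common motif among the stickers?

Counts by motif: tree 11, cat 7, fish 5.
The minimum is 5, held uniquely by fish.

fish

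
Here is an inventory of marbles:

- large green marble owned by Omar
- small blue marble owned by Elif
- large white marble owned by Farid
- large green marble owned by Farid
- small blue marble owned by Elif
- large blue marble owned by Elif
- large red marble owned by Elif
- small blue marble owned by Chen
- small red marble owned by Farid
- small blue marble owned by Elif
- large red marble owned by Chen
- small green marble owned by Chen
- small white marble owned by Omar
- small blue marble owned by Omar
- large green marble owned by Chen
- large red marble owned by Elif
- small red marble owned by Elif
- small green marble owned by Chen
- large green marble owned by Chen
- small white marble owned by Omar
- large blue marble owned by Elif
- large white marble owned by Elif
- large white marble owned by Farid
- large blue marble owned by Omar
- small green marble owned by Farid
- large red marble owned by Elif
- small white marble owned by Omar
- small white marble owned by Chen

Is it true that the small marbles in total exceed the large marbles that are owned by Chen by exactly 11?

True

small marbles: 14.
large marbles owned by Chen: 3.
The claim requires 14 − 3 (= 11) to equal 11, which holds.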